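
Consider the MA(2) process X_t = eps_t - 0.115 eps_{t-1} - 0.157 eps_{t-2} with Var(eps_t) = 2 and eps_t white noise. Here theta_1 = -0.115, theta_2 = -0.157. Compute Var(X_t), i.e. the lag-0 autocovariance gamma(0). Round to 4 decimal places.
\gamma(0) = 2.0757

For an MA(q) process X_t = eps_t + sum_i theta_i eps_{t-i} with
Var(eps_t) = sigma^2, the variance is
  gamma(0) = sigma^2 * (1 + sum_i theta_i^2).
  sum_i theta_i^2 = (-0.115)^2 + (-0.157)^2 = 0.013225 + 0.024649 = 0.037874.
  gamma(0) = 2 * (1 + 0.037874) = 2 * 1.037874 = 2.075748, which rounds to 2.0757.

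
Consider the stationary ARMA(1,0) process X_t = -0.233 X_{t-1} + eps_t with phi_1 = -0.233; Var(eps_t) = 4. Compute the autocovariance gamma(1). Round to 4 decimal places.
\gamma(1) = -0.9855

Multiply the model equation by X_{t-k} and take expectations. With theta_0 = psi_0 = 1 and psi_j the MA(infinity) weights, this gives
  gamma(k) - sum_i phi_i gamma(k-i) = c_k,
  c_k = sigma^2 * sum_{j=k..q} theta_j psi_{j-k}   (c_k = 0 for k > q),
using gamma(-m) = gamma(m).
Pure AR (q = 0): c_0 = sigma^2 = 4, c_k = 0 for k >= 1.
Equations for k = 0 and k = 1 (AR order 1):
  gamma(0) = phi_1 gamma(1) + c_0
  gamma(1) = phi_1 gamma(0) + c_1
Substituting the second into the first: gamma(0) (1 - phi_1^2) = c_0 + phi_1 c_1, so
  gamma(0) = c_0 / (1 - phi_1^2) = 4 / (1 - (-0.233)^2) = 4 / 0.945711 = 4.229622.
  gamma(1) = phi_1 gamma(0) = (-0.233)(4.229622) = -0.985502.
Therefore gamma(1) = -0.9855 (to 4 decimal places).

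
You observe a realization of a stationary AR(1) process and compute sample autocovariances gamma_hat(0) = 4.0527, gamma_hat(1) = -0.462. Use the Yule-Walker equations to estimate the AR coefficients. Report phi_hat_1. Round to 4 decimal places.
\hat\phi_{1} = -0.1140

The Yule-Walker equations for an AR(p) process read, in matrix form,
  Gamma_p phi = r_p,   with   (Gamma_p)_{ij} = gamma(|i - j|),
                       (r_p)_i = gamma(i),   i,j = 1..p.
Substitute the sample gammas (Toeplitz matrix and right-hand side of size 1):
  Gamma_p = [[4.0527]]
  r_p     = [-0.462]
With p = 1 this is the single equation gamma(0) phi_1 = gamma(1):
  phi_hat_1 = gamma(1) / gamma(0) = -0.462 / 4.0527 = -0.1140.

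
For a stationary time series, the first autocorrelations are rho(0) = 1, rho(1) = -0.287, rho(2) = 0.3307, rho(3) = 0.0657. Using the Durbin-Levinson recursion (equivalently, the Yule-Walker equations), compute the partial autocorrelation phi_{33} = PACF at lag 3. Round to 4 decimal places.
\phi_{33} = 0.2500

The PACF at lag k is phi_{kk}, the last component of the solution
to the Yule-Walker system G_k phi = r_k where
  (G_k)_{ij} = rho(|i - j|), (r_k)_i = rho(i), i,j = 1..k.
Equivalently, Durbin-Levinson gives phi_{kk} iteratively:
  phi_{11} = rho(1)
  phi_{kk} = [rho(k) - sum_{j=1..k-1} phi_{k-1,j} rho(k-j)]
            / [1 - sum_{j=1..k-1} phi_{k-1,j} rho(j)],
  phi_{k,j} = phi_{k-1,j} - phi_{kk} phi_{k-1,k-j},  j = 1..k-1.
Step k = 1:
  phi_11 = rho(1) = -0.287.
Step k = 2:
  phi_22 = [rho(2) - phi_11 rho(1)] / [1 - phi_11 rho(1)] = [0.3307 - (-0.287)(-0.287)] / [1 - (-0.287)(-0.287)]
         = 0.248331 / 0.917631 = 0.270622.
  Update: phi_21 = phi_11 - phi_22 phi_11 = -0.287 - (0.270622)(-0.287) = -0.209332.
Step k = 3:
  phi_33 = [rho(3) - phi_21 rho(2) - phi_22 rho(1)] / [1 - phi_21 rho(1) - phi_22 rho(2)]
    numerator   = 0.0657 - (-0.209332)(0.3307) - (0.270622)(-0.287) = 0.21259441
    denominator = 1 - (-0.209332)(-0.287) - (0.270622)(0.3307) = 0.85042721
  phi_33 = 0.21259441 / 0.85042721 = 0.25.
Therefore phi_{33} = 0.2500.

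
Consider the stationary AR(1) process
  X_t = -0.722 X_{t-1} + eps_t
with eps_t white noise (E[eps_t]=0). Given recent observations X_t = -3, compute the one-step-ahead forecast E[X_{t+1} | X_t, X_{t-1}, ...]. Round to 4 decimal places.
E[X_{t+1} \mid \mathcal F_t] = 2.1660

For an AR(p) model X_t = c + sum_i phi_i X_{t-i} + eps_t, the
one-step-ahead conditional mean is
  E[X_{t+1} | X_t, ...] = c + sum_i phi_i X_{t+1-i}.
Substitute known values:
  E[X_{t+1} | ...] = (-0.722) * (-3)
                   = 2.1660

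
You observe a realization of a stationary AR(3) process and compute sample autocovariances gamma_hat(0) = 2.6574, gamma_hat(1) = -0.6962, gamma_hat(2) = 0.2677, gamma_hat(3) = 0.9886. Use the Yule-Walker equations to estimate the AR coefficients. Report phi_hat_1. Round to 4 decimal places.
\hat\phi_{1} = -0.2680

The Yule-Walker equations for an AR(p) process read, in matrix form,
  Gamma_p phi = r_p,   with   (Gamma_p)_{ij} = gamma(|i - j|),
                       (r_p)_i = gamma(i),   i,j = 1..p.
Substitute the sample gammas (Toeplitz matrix and right-hand side of size 3):
  Gamma_p = [[2.6574, -0.6962, 0.2677], [-0.6962, 2.6574, -0.6962], [0.2677, -0.6962, 2.6574]]
  r_p     = [-0.6962, 0.2677, 0.9886]
Written out (R1..R3):
  (R1) 2.6574 phi_1 - 0.6962 phi_2 + 0.2677 phi_3 = -0.6962
  (R2) -0.6962 phi_1 + 2.6574 phi_2 - 0.6962 phi_3 = 0.2677
  (R3) 0.2677 phi_1 - 0.6962 phi_2 + 2.6574 phi_3 = 0.9886
Gaussian elimination:
  R2 <- R2 - (-0.6962/2.6574) R1 = R2 - (-0.261985) R1:  2.475006 phi_2 - 0.626067 phi_3 = 0.085306
  R3 <- R3 - (0.2677/2.6574) R1 = R3 - (0.100738) R1:  -0.626067 phi_2 + 2.630433 phi_3 = 1.058733
  R3 <- R3 - (-0.626067/2.475006) R2 = R3 - (-0.252956) R2:  2.472066 phi_3 = 1.080312
Back-substitution:
  phi_hat_3 = 1.080312 / 2.472066 = 0.437008
  phi_hat_2 = (0.085306 - (-0.626067)(0.437008)) / 2.475006 = 0.14501
  phi_hat_1 = (-0.6962 - (-0.6962)(0.14501) - (0.2677)(0.437008)) / 2.6574 = -0.268018
So phi_hat = [-0.2680, 0.1450, 0.4370].
Therefore phi_hat_1 = -0.2680.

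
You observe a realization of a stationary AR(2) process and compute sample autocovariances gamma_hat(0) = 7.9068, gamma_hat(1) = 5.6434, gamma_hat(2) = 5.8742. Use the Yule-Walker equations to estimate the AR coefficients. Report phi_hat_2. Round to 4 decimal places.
\hat\phi_{2} = 0.4760

The Yule-Walker equations for an AR(p) process read, in matrix form,
  Gamma_p phi = r_p,   with   (Gamma_p)_{ij} = gamma(|i - j|),
                       (r_p)_i = gamma(i),   i,j = 1..p.
Substitute the sample gammas (Toeplitz matrix and right-hand side of size 2):
  Gamma_p = [[7.9068, 5.6434], [5.6434, 7.9068]]
  r_p     = [5.6434, 5.8742]
Written out:
  7.9068 phi_1 + 5.6434 phi_2 = 5.6434
  5.6434 phi_1 + 7.9068 phi_2 = 5.8742
Solve by Cramer's rule:
  det = gamma(0)^2 - gamma(1)^2 = (7.9068)^2 - (5.6434)^2 = 62.51748624 - 31.84796356 = 30.66952268
  phi_hat_1 = [gamma(1) gamma(0) - gamma(1) gamma(2)] / det = [(5.6434)(7.9068) - (5.6434)(5.8742)] / 30.66952268 = 11.47077484 / 30.66952268 = 0.374
  phi_hat_2 = [gamma(0) gamma(2) - gamma(1)^2] / det = [(7.9068)(5.8742) - (5.6434)^2] / 30.66952268 = 14.598161 / 30.66952268 = 0.476
So phi_hat = [0.3740, 0.4760].
Therefore phi_hat_2 = 0.4760.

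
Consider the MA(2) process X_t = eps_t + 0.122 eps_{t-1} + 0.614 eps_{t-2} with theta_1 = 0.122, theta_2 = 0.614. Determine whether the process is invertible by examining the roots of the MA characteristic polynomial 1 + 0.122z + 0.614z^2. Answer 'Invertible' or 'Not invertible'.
\text{Invertible}

The MA(q) characteristic polynomial is P(z) = 1 + 0.122z + 0.614z^2.
Invertibility requires all roots to lie outside the unit circle, i.e. |z| > 1 for every root.
Set 1 + (0.122) z + (0.614) z^2 = 0, i.e. a z^2 + b z + c = 0 with a = 0.614, b = 0.122, c = 1.
Discriminant D = b^2 - 4ac = (0.122)^2 - 4*(0.614)*1 = 0.014884 - (2.456) = -2.441116.
D < 0, so the roots are the complex-conjugate pair z = (-b +/- i sqrt(-D)) / (2a) = -0.0993 +/- 1.2723i.
For a conjugate pair |z|^2 = z * conj(z) = (product of roots) = c/a = 1/(0.614) = 1.628664, so |z| = sqrt(1.628664) = 1.2762 for both roots.
Moduli of all roots: 1.2762, 1.2762.
All moduli strictly greater than 1? Yes.
Verdict: Invertible.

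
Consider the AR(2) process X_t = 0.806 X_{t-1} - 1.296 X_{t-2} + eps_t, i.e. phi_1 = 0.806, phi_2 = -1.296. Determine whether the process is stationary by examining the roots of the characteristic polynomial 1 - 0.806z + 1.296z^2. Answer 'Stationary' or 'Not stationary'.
\text{Not stationary}

The AR(p) characteristic polynomial is P(z) = 1 - 0.806z + 1.296z^2.
Stationarity requires all roots to lie outside the unit circle, i.e. |z| > 1 for every root.
Set 1 + (-0.806) z + (1.296) z^2 = 0, i.e. a z^2 + b z + c = 0 with a = 1.296, b = -0.806, c = 1.
Discriminant D = b^2 - 4ac = (-0.806)^2 - 4*(1.296)*1 = 0.649636 - (5.184) = -4.534364.
D < 0, so the roots are the complex-conjugate pair z = (-b +/- i sqrt(-D)) / (2a) = 0.311 +/- 0.8215i.
For a conjugate pair |z|^2 = z * conj(z) = (product of roots) = c/a = 1/(1.296) = 0.771605, so |z| = sqrt(0.771605) = 0.8784 for both roots.
Moduli of all roots: 0.8784, 0.8784.
All moduli strictly greater than 1? No.
Verdict: Not stationary.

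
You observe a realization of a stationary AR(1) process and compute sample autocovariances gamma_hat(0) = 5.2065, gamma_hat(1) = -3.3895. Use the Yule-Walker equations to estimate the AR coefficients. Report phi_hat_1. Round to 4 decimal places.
\hat\phi_{1} = -0.6510

The Yule-Walker equations for an AR(p) process read, in matrix form,
  Gamma_p phi = r_p,   with   (Gamma_p)_{ij} = gamma(|i - j|),
                       (r_p)_i = gamma(i),   i,j = 1..p.
Substitute the sample gammas (Toeplitz matrix and right-hand side of size 1):
  Gamma_p = [[5.2065]]
  r_p     = [-3.3895]
With p = 1 this is the single equation gamma(0) phi_1 = gamma(1):
  phi_hat_1 = gamma(1) / gamma(0) = -3.3895 / 5.2065 = -0.6510.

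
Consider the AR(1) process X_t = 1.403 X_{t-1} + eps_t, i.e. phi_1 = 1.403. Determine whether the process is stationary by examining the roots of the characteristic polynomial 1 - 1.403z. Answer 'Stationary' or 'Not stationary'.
\text{Not stationary}

The AR(p) characteristic polynomial is P(z) = 1 - 1.403z.
Stationarity requires all roots to lie outside the unit circle, i.e. |z| > 1 for every root.
This is linear in z: 1 + (-1.403) z = 0  =>  z = -1/(-1.403) = 0.712758,  |z| = 0.712758.
Moduli of all roots: 0.7128.
All moduli strictly greater than 1? No.
Verdict: Not stationary.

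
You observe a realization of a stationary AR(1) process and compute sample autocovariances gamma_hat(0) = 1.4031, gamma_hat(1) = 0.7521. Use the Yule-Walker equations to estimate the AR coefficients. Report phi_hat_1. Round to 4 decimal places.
\hat\phi_{1} = 0.5360

The Yule-Walker equations for an AR(p) process read, in matrix form,
  Gamma_p phi = r_p,   with   (Gamma_p)_{ij} = gamma(|i - j|),
                       (r_p)_i = gamma(i),   i,j = 1..p.
Substitute the sample gammas (Toeplitz matrix and right-hand side of size 1):
  Gamma_p = [[1.4031]]
  r_p     = [0.7521]
With p = 1 this is the single equation gamma(0) phi_1 = gamma(1):
  phi_hat_1 = gamma(1) / gamma(0) = 0.7521 / 1.4031 = 0.5360.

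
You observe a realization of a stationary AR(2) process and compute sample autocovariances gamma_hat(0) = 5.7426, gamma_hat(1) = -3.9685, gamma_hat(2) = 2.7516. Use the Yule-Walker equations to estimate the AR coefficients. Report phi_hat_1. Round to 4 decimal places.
\hat\phi_{1} = -0.6890

The Yule-Walker equations for an AR(p) process read, in matrix form,
  Gamma_p phi = r_p,   with   (Gamma_p)_{ij} = gamma(|i - j|),
                       (r_p)_i = gamma(i),   i,j = 1..p.
Substitute the sample gammas (Toeplitz matrix and right-hand side of size 2):
  Gamma_p = [[5.7426, -3.9685], [-3.9685, 5.7426]]
  r_p     = [-3.9685, 2.7516]
Written out:
  5.7426 phi_1 - 3.9685 phi_2 = -3.9685
  -3.9685 phi_1 + 5.7426 phi_2 = 2.7516
Solve by Cramer's rule:
  det = gamma(0)^2 - gamma(1)^2 = (5.7426)^2 - (-3.9685)^2 = 32.97745476 - 15.74899225 = 17.22846251
  phi_hat_1 = [gamma(1) gamma(0) - gamma(1) gamma(2)] / det = [(-3.9685)(5.7426) - (-3.9685)(2.7516)] / 17.22846251 = -11.8697835 / 17.22846251 = -0.689
  phi_hat_2 = [gamma(0) gamma(2) - gamma(1)^2] / det = [(5.7426)(2.7516) - (-3.9685)^2] / 17.22846251 = 0.05234591 / 17.22846251 = 0.003
So phi_hat = [-0.6890, 0.0030].
Therefore phi_hat_1 = -0.6890.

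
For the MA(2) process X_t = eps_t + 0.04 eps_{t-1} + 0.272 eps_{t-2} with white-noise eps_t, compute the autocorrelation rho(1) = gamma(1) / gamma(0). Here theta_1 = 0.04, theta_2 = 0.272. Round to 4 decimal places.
\rho(1) = 0.0473

For an MA(q) process with theta_0 = 1, the autocovariance is
  gamma(k) = sigma^2 * sum_{i=0..q-k} theta_i * theta_{i+k},
and rho(k) = gamma(k) / gamma(0). Sigma^2 cancels.
  numerator   = (1)*(0.04) + (0.04)*(0.272) = 0.05088.
  denominator = (1)^2 + (0.04)^2 + (0.272)^2 = 1.075584.
  rho(1) = 0.05088 / 1.075584 = 0.0473.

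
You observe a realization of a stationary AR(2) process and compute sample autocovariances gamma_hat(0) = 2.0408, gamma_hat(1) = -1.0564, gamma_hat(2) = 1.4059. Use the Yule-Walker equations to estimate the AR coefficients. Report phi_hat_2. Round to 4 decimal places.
\hat\phi_{2} = 0.5750

The Yule-Walker equations for an AR(p) process read, in matrix form,
  Gamma_p phi = r_p,   with   (Gamma_p)_{ij} = gamma(|i - j|),
                       (r_p)_i = gamma(i),   i,j = 1..p.
Substitute the sample gammas (Toeplitz matrix and right-hand side of size 2):
  Gamma_p = [[2.0408, -1.0564], [-1.0564, 2.0408]]
  r_p     = [-1.0564, 1.4059]
Written out:
  2.0408 phi_1 - 1.0564 phi_2 = -1.0564
  -1.0564 phi_1 + 2.0408 phi_2 = 1.4059
Solve by Cramer's rule:
  det = gamma(0)^2 - gamma(1)^2 = (2.0408)^2 - (-1.0564)^2 = 4.16486464 - 1.11598096 = 3.04888368
  phi_hat_1 = [gamma(1) gamma(0) - gamma(1) gamma(2)] / det = [(-1.0564)(2.0408) - (-1.0564)(1.4059)] / 3.04888368 = -0.67070836 / 3.04888368 = -0.22
  phi_hat_2 = [gamma(0) gamma(2) - gamma(1)^2] / det = [(2.0408)(1.4059) - (-1.0564)^2] / 3.04888368 = 1.75317976 / 3.04888368 = 0.575
So phi_hat = [-0.2200, 0.5750].
Therefore phi_hat_2 = 0.5750.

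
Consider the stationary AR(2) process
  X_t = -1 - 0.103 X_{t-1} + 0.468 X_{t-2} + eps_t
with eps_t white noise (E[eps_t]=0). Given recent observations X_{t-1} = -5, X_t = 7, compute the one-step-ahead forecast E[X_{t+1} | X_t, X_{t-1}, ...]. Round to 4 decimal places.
E[X_{t+1} \mid \mathcal F_t] = -4.0610

For an AR(p) model X_t = c + sum_i phi_i X_{t-i} + eps_t, the
one-step-ahead conditional mean is
  E[X_{t+1} | X_t, ...] = c + sum_i phi_i X_{t+1-i}.
Substitute known values:
  E[X_{t+1} | ...] = -1 + (-0.103) * (7) + (0.468) * (-5)
                   = -4.0610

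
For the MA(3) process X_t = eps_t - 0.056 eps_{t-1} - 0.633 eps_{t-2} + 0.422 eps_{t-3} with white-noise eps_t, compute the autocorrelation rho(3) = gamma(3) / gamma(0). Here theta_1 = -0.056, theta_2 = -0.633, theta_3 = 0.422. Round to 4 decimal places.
\rho(3) = 0.2668

For an MA(q) process with theta_0 = 1, the autocovariance is
  gamma(k) = sigma^2 * sum_{i=0..q-k} theta_i * theta_{i+k},
and rho(k) = gamma(k) / gamma(0). Sigma^2 cancels.
  numerator   = (1)*(0.422) = 0.422.
  denominator = (1)^2 + (-0.056)^2 + (-0.633)^2 + (0.422)^2 = 1.581909.
  rho(3) = 0.422 / 1.581909 = 0.2668.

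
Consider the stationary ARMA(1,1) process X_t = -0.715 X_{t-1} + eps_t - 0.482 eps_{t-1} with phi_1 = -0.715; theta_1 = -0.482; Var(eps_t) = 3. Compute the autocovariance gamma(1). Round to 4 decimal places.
\gamma(1) = -9.8789

Multiply the model equation by X_{t-k} and take expectations. With theta_0 = psi_0 = 1 and psi_j the MA(infinity) weights, this gives
  gamma(k) - sum_i phi_i gamma(k-i) = c_k,
  c_k = sigma^2 * sum_{j=k..q} theta_j psi_{j-k}   (c_k = 0 for k > q),
using gamma(-m) = gamma(m).
psi-weights needed (psi_j = theta_j + sum_i phi_i psi_{j-i}):
  psi_1 = theta_1 + phi_1 = -0.482 + (-0.715) = -1.197
Right-hand sides:
  c_0 = sigma^2 (1 + theta_1 psi_1) = 3 * (1 + (-0.482)(-1.197)) = 3 * 1.576954 = 4.730862
  c_1 = sigma^2 theta_1 = 3 * (-0.482) = -1.446
  c_2 = 0
Equations for k = 0 and k = 1 (AR order 1):
  gamma(0) = phi_1 gamma(1) + c_0
  gamma(1) = phi_1 gamma(0) + c_1
Substituting the second into the first: gamma(0) (1 - phi_1^2) = c_0 + phi_1 c_1, so
  gamma(0) = (c_0 + phi_1 c_1) / (1 - phi_1^2) = (4.730862 + (-0.715)(-1.446)) / (1 - (-0.715)^2) = 5.764752 / 0.488775 = 11.794286.
  gamma(1) = phi_1 gamma(0) + c_1 = (-0.715)(11.794286) + (-1.446) = -9.878914.
Therefore gamma(1) = -9.8789 (to 4 decimal places).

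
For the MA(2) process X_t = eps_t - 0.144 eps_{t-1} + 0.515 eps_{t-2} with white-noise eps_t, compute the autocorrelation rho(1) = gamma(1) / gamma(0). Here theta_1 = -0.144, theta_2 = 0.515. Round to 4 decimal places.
\rho(1) = -0.1696

For an MA(q) process with theta_0 = 1, the autocovariance is
  gamma(k) = sigma^2 * sum_{i=0..q-k} theta_i * theta_{i+k},
and rho(k) = gamma(k) / gamma(0). Sigma^2 cancels.
  numerator   = (1)*(-0.144) + (-0.144)*(0.515) = -0.21816.
  denominator = (1)^2 + (-0.144)^2 + (0.515)^2 = 1.285961.
  rho(1) = -0.21816 / 1.285961 = -0.1696.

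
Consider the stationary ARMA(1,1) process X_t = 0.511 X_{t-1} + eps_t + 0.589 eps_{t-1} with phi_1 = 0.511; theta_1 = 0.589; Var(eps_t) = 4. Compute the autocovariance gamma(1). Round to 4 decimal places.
\gamma(1) = 7.7473

Multiply the model equation by X_{t-k} and take expectations. With theta_0 = psi_0 = 1 and psi_j the MA(infinity) weights, this gives
  gamma(k) - sum_i phi_i gamma(k-i) = c_k,
  c_k = sigma^2 * sum_{j=k..q} theta_j psi_{j-k}   (c_k = 0 for k > q),
using gamma(-m) = gamma(m).
psi-weights needed (psi_j = theta_j + sum_i phi_i psi_{j-i}):
  psi_1 = theta_1 + phi_1 = 0.589 + (0.511) = 1.1
Right-hand sides:
  c_0 = sigma^2 (1 + theta_1 psi_1) = 4 * (1 + (0.589)(1.1)) = 4 * 1.6479 = 6.5916
  c_1 = sigma^2 theta_1 = 4 * (0.589) = 2.356
  c_2 = 0
Equations for k = 0 and k = 1 (AR order 1):
  gamma(0) = phi_1 gamma(1) + c_0
  gamma(1) = phi_1 gamma(0) + c_1
Substituting the second into the first: gamma(0) (1 - phi_1^2) = c_0 + phi_1 c_1, so
  gamma(0) = (c_0 + phi_1 c_1) / (1 - phi_1^2) = (6.5916 + (0.511)(2.356)) / (1 - (0.511)^2) = 7.795516 / 0.738879 = 10.550464.
  gamma(1) = phi_1 gamma(0) + c_1 = (0.511)(10.550464) + (2.356) = 7.747287.
Therefore gamma(1) = 7.7473 (to 4 decimal places).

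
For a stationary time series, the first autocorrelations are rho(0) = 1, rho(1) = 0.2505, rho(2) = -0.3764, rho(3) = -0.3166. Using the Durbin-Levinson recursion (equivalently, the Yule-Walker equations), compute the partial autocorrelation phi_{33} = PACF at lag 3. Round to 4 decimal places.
\phi_{33} = -0.0831

The PACF at lag k is phi_{kk}, the last component of the solution
to the Yule-Walker system G_k phi = r_k where
  (G_k)_{ij} = rho(|i - j|), (r_k)_i = rho(i), i,j = 1..k.
Equivalently, Durbin-Levinson gives phi_{kk} iteratively:
  phi_{11} = rho(1)
  phi_{kk} = [rho(k) - sum_{j=1..k-1} phi_{k-1,j} rho(k-j)]
            / [1 - sum_{j=1..k-1} phi_{k-1,j} rho(j)],
  phi_{k,j} = phi_{k-1,j} - phi_{kk} phi_{k-1,k-j},  j = 1..k-1.
Step k = 1:
  phi_11 = rho(1) = 0.2505.
Step k = 2:
  phi_22 = [rho(2) - phi_11 rho(1)] / [1 - phi_11 rho(1)] = [-0.3764 - (0.2505)(0.2505)] / [1 - (0.2505)(0.2505)]
         = -0.43915025 / 0.93724975 = -0.468552.
  Update: phi_21 = phi_11 - phi_22 phi_11 = 0.2505 - (-0.468552)(0.2505) = 0.367872.
Step k = 3:
  phi_33 = [rho(3) - phi_21 rho(2) - phi_22 rho(1)] / [1 - phi_21 rho(1) - phi_22 rho(2)]
    numerator   = -0.3166 - (0.367872)(-0.3764) - (-0.468552)(0.2505) = -0.0607606
    denominator = 1 - (0.367872)(0.2505) - (-0.468552)(-0.3764) = 0.73148502
  phi_33 = -0.0607606 / 0.73148502 = -0.0831.
Therefore phi_{33} = -0.0831.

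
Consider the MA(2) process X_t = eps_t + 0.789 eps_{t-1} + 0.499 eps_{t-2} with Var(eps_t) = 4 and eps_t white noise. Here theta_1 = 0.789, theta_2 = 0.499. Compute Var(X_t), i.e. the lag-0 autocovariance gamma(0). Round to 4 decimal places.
\gamma(0) = 7.4861

For an MA(q) process X_t = eps_t + sum_i theta_i eps_{t-i} with
Var(eps_t) = sigma^2, the variance is
  gamma(0) = sigma^2 * (1 + sum_i theta_i^2).
  sum_i theta_i^2 = (0.789)^2 + (0.499)^2 = 0.622521 + 0.249001 = 0.871522.
  gamma(0) = 4 * (1 + 0.871522) = 4 * 1.871522 = 7.486088, which rounds to 7.4861.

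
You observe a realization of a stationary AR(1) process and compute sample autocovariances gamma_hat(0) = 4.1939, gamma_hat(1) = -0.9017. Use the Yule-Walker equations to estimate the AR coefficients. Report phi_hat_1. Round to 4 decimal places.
\hat\phi_{1} = -0.2150

The Yule-Walker equations for an AR(p) process read, in matrix form,
  Gamma_p phi = r_p,   with   (Gamma_p)_{ij} = gamma(|i - j|),
                       (r_p)_i = gamma(i),   i,j = 1..p.
Substitute the sample gammas (Toeplitz matrix and right-hand side of size 1):
  Gamma_p = [[4.1939]]
  r_p     = [-0.9017]
With p = 1 this is the single equation gamma(0) phi_1 = gamma(1):
  phi_hat_1 = gamma(1) / gamma(0) = -0.9017 / 4.1939 = -0.2150.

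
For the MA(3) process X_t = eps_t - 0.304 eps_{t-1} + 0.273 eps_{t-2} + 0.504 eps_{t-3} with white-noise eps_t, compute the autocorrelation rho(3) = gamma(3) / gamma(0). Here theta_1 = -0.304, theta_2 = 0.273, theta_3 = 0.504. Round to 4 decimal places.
\rho(3) = 0.3547

For an MA(q) process with theta_0 = 1, the autocovariance is
  gamma(k) = sigma^2 * sum_{i=0..q-k} theta_i * theta_{i+k},
and rho(k) = gamma(k) / gamma(0). Sigma^2 cancels.
  numerator   = (1)*(0.504) = 0.504.
  denominator = (1)^2 + (-0.304)^2 + (0.273)^2 + (0.504)^2 = 1.420961.
  rho(3) = 0.504 / 1.420961 = 0.3547.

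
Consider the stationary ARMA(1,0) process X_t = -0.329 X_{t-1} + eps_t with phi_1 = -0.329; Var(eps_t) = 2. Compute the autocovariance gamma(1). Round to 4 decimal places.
\gamma(1) = -0.7379

Multiply the model equation by X_{t-k} and take expectations. With theta_0 = psi_0 = 1 and psi_j the MA(infinity) weights, this gives
  gamma(k) - sum_i phi_i gamma(k-i) = c_k,
  c_k = sigma^2 * sum_{j=k..q} theta_j psi_{j-k}   (c_k = 0 for k > q),
using gamma(-m) = gamma(m).
Pure AR (q = 0): c_0 = sigma^2 = 2, c_k = 0 for k >= 1.
Equations for k = 0 and k = 1 (AR order 1):
  gamma(0) = phi_1 gamma(1) + c_0
  gamma(1) = phi_1 gamma(0) + c_1
Substituting the second into the first: gamma(0) (1 - phi_1^2) = c_0 + phi_1 c_1, so
  gamma(0) = c_0 / (1 - phi_1^2) = 2 / (1 - (-0.329)^2) = 2 / 0.891759 = 2.242758.
  gamma(1) = phi_1 gamma(0) = (-0.329)(2.242758) = -0.737868.
Therefore gamma(1) = -0.7379 (to 4 decimal places).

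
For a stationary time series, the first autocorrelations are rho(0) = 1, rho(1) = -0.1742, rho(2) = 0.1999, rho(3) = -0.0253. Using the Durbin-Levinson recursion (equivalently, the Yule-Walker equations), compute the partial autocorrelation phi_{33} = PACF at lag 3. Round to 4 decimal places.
\phi_{33} = 0.0361

The PACF at lag k is phi_{kk}, the last component of the solution
to the Yule-Walker system G_k phi = r_k where
  (G_k)_{ij} = rho(|i - j|), (r_k)_i = rho(i), i,j = 1..k.
Equivalently, Durbin-Levinson gives phi_{kk} iteratively:
  phi_{11} = rho(1)
  phi_{kk} = [rho(k) - sum_{j=1..k-1} phi_{k-1,j} rho(k-j)]
            / [1 - sum_{j=1..k-1} phi_{k-1,j} rho(j)],
  phi_{k,j} = phi_{k-1,j} - phi_{kk} phi_{k-1,k-j},  j = 1..k-1.
Step k = 1:
  phi_11 = rho(1) = -0.1742.
Step k = 2:
  phi_22 = [rho(2) - phi_11 rho(1)] / [1 - phi_11 rho(1)] = [0.1999 - (-0.1742)(-0.1742)] / [1 - (-0.1742)(-0.1742)]
         = 0.16955436 / 0.96965436 = 0.174861.
  Update: phi_21 = phi_11 - phi_22 phi_11 = -0.1742 - (0.174861)(-0.1742) = -0.143739.
Step k = 3:
  phi_33 = [rho(3) - phi_21 rho(2) - phi_22 rho(1)] / [1 - phi_21 rho(1) - phi_22 rho(2)]
    numerator   = -0.0253 - (-0.143739)(0.1999) - (0.174861)(-0.1742) = 0.0338942
    denominator = 1 - (-0.143739)(-0.1742) - (0.174861)(0.1999) = 0.94000598
  phi_33 = 0.0338942 / 0.94000598 = 0.0361.
Therefore phi_{33} = 0.0361.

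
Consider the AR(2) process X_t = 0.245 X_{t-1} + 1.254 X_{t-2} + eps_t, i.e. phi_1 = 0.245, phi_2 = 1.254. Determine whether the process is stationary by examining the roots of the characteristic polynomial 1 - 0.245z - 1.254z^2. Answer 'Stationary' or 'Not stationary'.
\text{Not stationary}

The AR(p) characteristic polynomial is P(z) = 1 - 0.245z - 1.254z^2.
Stationarity requires all roots to lie outside the unit circle, i.e. |z| > 1 for every root.
Set 1 + (-0.245) z + (-1.254) z^2 = 0, i.e. a z^2 + b z + c = 0 with a = -1.254, b = -0.245, c = 1.
Discriminant D = b^2 - 4ac = (-0.245)^2 - 4*(-1.254)*1 = 0.060025 - (-5.016) = 5.076025.
D >= 0, so the roots are real: z = (-b +/- sqrt(D)) / (2a) = (0.245 +/- 2.253004) / (-2.508).
  z_1 = (0.245 + 2.253004) / (-2.508) = -0.996,   |z_1| = 0.996.
  z_2 = (0.245 - 2.253004) / (-2.508) = 0.8006,   |z_2| = 0.8006.
Moduli of all roots: 0.9960, 0.8006.
All moduli strictly greater than 1? No.
Verdict: Not stationary.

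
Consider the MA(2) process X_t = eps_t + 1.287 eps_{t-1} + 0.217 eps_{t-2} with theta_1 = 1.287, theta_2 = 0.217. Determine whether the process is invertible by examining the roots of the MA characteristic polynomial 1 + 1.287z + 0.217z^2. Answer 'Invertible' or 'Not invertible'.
\text{Not invertible}

The MA(q) characteristic polynomial is P(z) = 1 + 1.287z + 0.217z^2.
Invertibility requires all roots to lie outside the unit circle, i.e. |z| > 1 for every root.
Set 1 + (1.287) z + (0.217) z^2 = 0, i.e. a z^2 + b z + c = 0 with a = 0.217, b = 1.287, c = 1.
Discriminant D = b^2 - 4ac = (1.287)^2 - 4*(0.217)*1 = 1.656369 - (0.868) = 0.788369.
D >= 0, so the roots are real: z = (-b +/- sqrt(D)) / (2a) = (-1.287 +/- 0.887901) / (0.434).
  z_1 = (-1.287 + 0.887901) / (0.434) = -0.9196,   |z_1| = 0.9196.
  z_2 = (-1.287 - 0.887901) / (0.434) = -5.0113,   |z_2| = 5.0113.
Moduli of all roots: 0.9196, 5.0113.
All moduli strictly greater than 1? No.
Verdict: Not invertible.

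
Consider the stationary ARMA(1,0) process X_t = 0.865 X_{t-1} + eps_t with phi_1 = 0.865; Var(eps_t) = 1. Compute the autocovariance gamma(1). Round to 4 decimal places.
\gamma(1) = 3.4356

Multiply the model equation by X_{t-k} and take expectations. With theta_0 = psi_0 = 1 and psi_j the MA(infinity) weights, this gives
  gamma(k) - sum_i phi_i gamma(k-i) = c_k,
  c_k = sigma^2 * sum_{j=k..q} theta_j psi_{j-k}   (c_k = 0 for k > q),
using gamma(-m) = gamma(m).
Pure AR (q = 0): c_0 = sigma^2 = 1, c_k = 0 for k >= 1.
Equations for k = 0 and k = 1 (AR order 1):
  gamma(0) = phi_1 gamma(1) + c_0
  gamma(1) = phi_1 gamma(0) + c_1
Substituting the second into the first: gamma(0) (1 - phi_1^2) = c_0 + phi_1 c_1, so
  gamma(0) = c_0 / (1 - phi_1^2) = 1 / (1 - (0.865)^2) = 1 / 0.251775 = 3.9718.
  gamma(1) = phi_1 gamma(0) = (0.865)(3.9718) = 3.435607.
Therefore gamma(1) = 3.4356 (to 4 decimal places).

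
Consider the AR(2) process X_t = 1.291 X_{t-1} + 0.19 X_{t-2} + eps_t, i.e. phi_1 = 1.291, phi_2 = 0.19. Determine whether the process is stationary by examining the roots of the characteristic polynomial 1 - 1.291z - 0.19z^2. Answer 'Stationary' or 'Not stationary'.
\text{Not stationary}

The AR(p) characteristic polynomial is P(z) = 1 - 1.291z - 0.19z^2.
Stationarity requires all roots to lie outside the unit circle, i.e. |z| > 1 for every root.
Set 1 + (-1.291) z + (-0.19) z^2 = 0, i.e. a z^2 + b z + c = 0 with a = -0.19, b = -1.291, c = 1.
Discriminant D = b^2 - 4ac = (-1.291)^2 - 4*(-0.19)*1 = 1.666681 - (-0.76) = 2.426681.
D >= 0, so the roots are real: z = (-b +/- sqrt(D)) / (2a) = (1.291 +/- 1.557781) / (-0.38).
  z_1 = (1.291 + 1.557781) / (-0.38) = -7.4968,   |z_1| = 7.4968.
  z_2 = (1.291 - 1.557781) / (-0.38) = 0.7021,   |z_2| = 0.7021.
Moduli of all roots: 7.4968, 0.7021.
All moduli strictly greater than 1? No.
Verdict: Not stationary.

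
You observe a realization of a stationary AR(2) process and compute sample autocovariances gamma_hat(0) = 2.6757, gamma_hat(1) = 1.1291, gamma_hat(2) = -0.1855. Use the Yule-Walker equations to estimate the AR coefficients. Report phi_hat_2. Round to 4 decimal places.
\hat\phi_{2} = -0.3010

The Yule-Walker equations for an AR(p) process read, in matrix form,
  Gamma_p phi = r_p,   with   (Gamma_p)_{ij} = gamma(|i - j|),
                       (r_p)_i = gamma(i),   i,j = 1..p.
Substitute the sample gammas (Toeplitz matrix and right-hand side of size 2):
  Gamma_p = [[2.6757, 1.1291], [1.1291, 2.6757]]
  r_p     = [1.1291, -0.1855]
Written out:
  2.6757 phi_1 + 1.1291 phi_2 = 1.1291
  1.1291 phi_1 + 2.6757 phi_2 = -0.1855
Solve by Cramer's rule:
  det = gamma(0)^2 - gamma(1)^2 = (2.6757)^2 - (1.1291)^2 = 7.15937049 - 1.27486681 = 5.88450368
  phi_hat_1 = [gamma(1) gamma(0) - gamma(1) gamma(2)] / det = [(1.1291)(2.6757) - (1.1291)(-0.1855)] / 5.88450368 = 3.23058092 / 5.88450368 = 0.549
  phi_hat_2 = [gamma(0) gamma(2) - gamma(1)^2] / det = [(2.6757)(-0.1855) - (1.1291)^2] / 5.88450368 = -1.77120916 / 5.88450368 = -0.301
So phi_hat = [0.5490, -0.3010].
Therefore phi_hat_2 = -0.3010.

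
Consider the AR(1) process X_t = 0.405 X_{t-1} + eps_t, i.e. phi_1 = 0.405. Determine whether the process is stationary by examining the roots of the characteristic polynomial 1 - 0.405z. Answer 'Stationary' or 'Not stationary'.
\text{Stationary}

The AR(p) characteristic polynomial is P(z) = 1 - 0.405z.
Stationarity requires all roots to lie outside the unit circle, i.e. |z| > 1 for every root.
This is linear in z: 1 + (-0.405) z = 0  =>  z = -1/(-0.405) = 2.469136,  |z| = 2.469136.
Moduli of all roots: 2.4691.
All moduli strictly greater than 1? Yes.
Verdict: Stationary.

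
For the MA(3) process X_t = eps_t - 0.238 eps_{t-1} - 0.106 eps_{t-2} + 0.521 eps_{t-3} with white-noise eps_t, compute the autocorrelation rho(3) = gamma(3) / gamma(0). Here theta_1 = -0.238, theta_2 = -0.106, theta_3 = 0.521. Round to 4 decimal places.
\rho(3) = 0.3890

For an MA(q) process with theta_0 = 1, the autocovariance is
  gamma(k) = sigma^2 * sum_{i=0..q-k} theta_i * theta_{i+k},
and rho(k) = gamma(k) / gamma(0). Sigma^2 cancels.
  numerator   = (1)*(0.521) = 0.521.
  denominator = (1)^2 + (-0.238)^2 + (-0.106)^2 + (0.521)^2 = 1.339321.
  rho(3) = 0.521 / 1.339321 = 0.3890.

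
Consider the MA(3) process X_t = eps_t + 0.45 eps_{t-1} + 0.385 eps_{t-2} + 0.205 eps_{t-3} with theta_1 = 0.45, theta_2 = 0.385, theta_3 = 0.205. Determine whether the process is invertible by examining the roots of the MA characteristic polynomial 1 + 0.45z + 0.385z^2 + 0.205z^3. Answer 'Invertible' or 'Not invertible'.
\text{Invertible}

The MA(q) characteristic polynomial is P(z) = 1 + 0.45z + 0.385z^2 + 0.205z^3.
Invertibility requires all roots to lie outside the unit circle, i.e. |z| > 1 for every root.
Degree 3: look for a simple real root z0 first, then factor out (1 - z/z0) and solve the remaining quadratic.
Testing z0 = -2: P(-2) = 1 + (0.45)(-2) + (0.385)(-2)^2 + (0.205)(-2)^3
  = 1 + (-0.9) + (1.54) + (-1.64) = 0.  So z_0 = -2 is a root, |z_0| = 2.
Divide out the factor (1 + 0.5 z) = (1 - z/z0) (since 1/z0 = -0.5):
  P(z) = (1 + 0.5 z)(1 + (-0.05) z + (0.41) z^2)
  [check: z-coef -0.05 - (-0.5) = 0.45; z^2-coef 0.41 - (-0.5)(-0.05) = 0.385; z^3-coef -(-0.5)(0.41) = 0.205.]
Remaining roots from the quadratic factor 1 + (-0.05) z + (0.41) z^2:
  Set 1 + (-0.05) z + (0.41) z^2 = 0, i.e. a z^2 + b z + c = 0 with a = 0.41, b = -0.05, c = 1.
  Discriminant D = b^2 - 4ac = (-0.05)^2 - 4*(0.41)*1 = 0.0025 - (1.64) = -1.6375.
  D < 0, so the roots are the complex-conjugate pair z = (-b +/- i sqrt(-D)) / (2a) = 0.061 +/- 1.5605i.
  For a conjugate pair |z|^2 = z * conj(z) = (product of roots) = c/a = 1/(0.41) = 2.439024, so |z| = sqrt(2.439024) = 1.5617 for both roots.
Moduli of all roots: 2.0000, 1.5617, 1.5617.
All moduli strictly greater than 1? Yes.
Verdict: Invertible.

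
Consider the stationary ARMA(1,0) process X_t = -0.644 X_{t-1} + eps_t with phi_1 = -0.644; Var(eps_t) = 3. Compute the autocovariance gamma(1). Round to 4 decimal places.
\gamma(1) = -3.3011

Multiply the model equation by X_{t-k} and take expectations. With theta_0 = psi_0 = 1 and psi_j the MA(infinity) weights, this gives
  gamma(k) - sum_i phi_i gamma(k-i) = c_k,
  c_k = sigma^2 * sum_{j=k..q} theta_j psi_{j-k}   (c_k = 0 for k > q),
using gamma(-m) = gamma(m).
Pure AR (q = 0): c_0 = sigma^2 = 3, c_k = 0 for k >= 1.
Equations for k = 0 and k = 1 (AR order 1):
  gamma(0) = phi_1 gamma(1) + c_0
  gamma(1) = phi_1 gamma(0) + c_1
Substituting the second into the first: gamma(0) (1 - phi_1^2) = c_0 + phi_1 c_1, so
  gamma(0) = c_0 / (1 - phi_1^2) = 3 / (1 - (-0.644)^2) = 3 / 0.585264 = 5.125892.
  gamma(1) = phi_1 gamma(0) = (-0.644)(5.125892) = -3.301074.
Therefore gamma(1) = -3.3011 (to 4 decimal places).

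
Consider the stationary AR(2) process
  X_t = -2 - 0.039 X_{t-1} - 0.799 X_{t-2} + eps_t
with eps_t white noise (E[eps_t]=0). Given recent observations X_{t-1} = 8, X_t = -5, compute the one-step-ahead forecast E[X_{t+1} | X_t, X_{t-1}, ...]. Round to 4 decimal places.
E[X_{t+1} \mid \mathcal F_t] = -8.1970

For an AR(p) model X_t = c + sum_i phi_i X_{t-i} + eps_t, the
one-step-ahead conditional mean is
  E[X_{t+1} | X_t, ...] = c + sum_i phi_i X_{t+1-i}.
Substitute known values:
  E[X_{t+1} | ...] = -2 + (-0.039) * (-5) + (-0.799) * (8)
                   = -8.1970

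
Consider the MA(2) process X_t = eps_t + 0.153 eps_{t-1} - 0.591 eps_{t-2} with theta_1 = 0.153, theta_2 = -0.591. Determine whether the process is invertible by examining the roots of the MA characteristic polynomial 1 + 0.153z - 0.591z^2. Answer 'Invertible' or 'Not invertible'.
\text{Invertible}

The MA(q) characteristic polynomial is P(z) = 1 + 0.153z - 0.591z^2.
Invertibility requires all roots to lie outside the unit circle, i.e. |z| > 1 for every root.
Set 1 + (0.153) z + (-0.591) z^2 = 0, i.e. a z^2 + b z + c = 0 with a = -0.591, b = 0.153, c = 1.
Discriminant D = b^2 - 4ac = (0.153)^2 - 4*(-0.591)*1 = 0.023409 - (-2.364) = 2.387409.
D >= 0, so the roots are real: z = (-b +/- sqrt(D)) / (2a) = (-0.153 +/- 1.545124) / (-1.182).
  z_1 = (-0.153 + 1.545124) / (-1.182) = -1.1778,   |z_1| = 1.1778.
  z_2 = (-0.153 - 1.545124) / (-1.182) = 1.4367,   |z_2| = 1.4367.
Moduli of all roots: 1.1778, 1.4367.
All moduli strictly greater than 1? Yes.
Verdict: Invertible.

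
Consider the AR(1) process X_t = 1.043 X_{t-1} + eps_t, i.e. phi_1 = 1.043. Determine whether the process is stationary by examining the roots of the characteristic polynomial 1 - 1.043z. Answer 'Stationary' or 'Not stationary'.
\text{Not stationary}

The AR(p) characteristic polynomial is P(z) = 1 - 1.043z.
Stationarity requires all roots to lie outside the unit circle, i.e. |z| > 1 for every root.
This is linear in z: 1 + (-1.043) z = 0  =>  z = -1/(-1.043) = 0.958773,  |z| = 0.958773.
Moduli of all roots: 0.9588.
All moduli strictly greater than 1? No.
Verdict: Not stationary.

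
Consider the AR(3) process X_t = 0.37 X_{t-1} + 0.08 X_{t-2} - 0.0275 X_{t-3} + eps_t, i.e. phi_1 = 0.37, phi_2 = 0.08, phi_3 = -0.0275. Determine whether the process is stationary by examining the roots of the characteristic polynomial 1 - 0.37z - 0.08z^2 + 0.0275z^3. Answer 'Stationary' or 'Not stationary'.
\text{Stationary}

The AR(p) characteristic polynomial is P(z) = 1 - 0.37z - 0.08z^2 + 0.0275z^3.
Stationarity requires all roots to lie outside the unit circle, i.e. |z| > 1 for every root.
Degree 3: look for a simple real root z0 first, then factor out (1 - z/z0) and solve the remaining quadratic.
Testing z0 = 4: P(4) = 1 + (-0.37)(4) + (-0.08)(4)^2 + (0.0275)(4)^3
  = 1 + (-1.48) + (-1.28) + (1.76) = 0.  So z_0 = 4 is a root, |z_0| = 4.
Divide out the factor (1 - 0.25 z) = (1 - z/z0) (since 1/z0 = 0.25):
  P(z) = (1 - 0.25 z)(1 + (-0.12) z + (-0.11) z^2)
  [check: z-coef -0.12 - (0.25) = -0.37; z^2-coef -0.11 - (0.25)(-0.12) = -0.08; z^3-coef -(0.25)(-0.11) = 0.0275.]
Remaining roots from the quadratic factor 1 + (-0.12) z + (-0.11) z^2:
  Set 1 + (-0.12) z + (-0.11) z^2 = 0, i.e. a z^2 + b z + c = 0 with a = -0.11, b = -0.12, c = 1.
  Discriminant D = b^2 - 4ac = (-0.12)^2 - 4*(-0.11)*1 = 0.0144 - (-0.44) = 0.4544.
  D >= 0, so the roots are real: z = (-b +/- sqrt(D)) / (2a) = (0.12 +/- 0.674092) / (-0.22).
    z_1 = (0.12 + 0.674092) / (-0.22) = -3.6095,   |z_1| = 3.6095.
    z_2 = (0.12 - 0.674092) / (-0.22) = 2.5186,   |z_2| = 2.5186.
Moduli of all roots: 4.0000, 3.6095, 2.5186.
All moduli strictly greater than 1? Yes.
Verdict: Stationary.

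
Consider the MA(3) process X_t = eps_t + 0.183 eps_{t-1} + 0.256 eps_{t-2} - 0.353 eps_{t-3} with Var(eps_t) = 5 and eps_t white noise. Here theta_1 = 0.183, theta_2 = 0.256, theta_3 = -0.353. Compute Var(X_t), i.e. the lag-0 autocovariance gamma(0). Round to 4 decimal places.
\gamma(0) = 6.1182

For an MA(q) process X_t = eps_t + sum_i theta_i eps_{t-i} with
Var(eps_t) = sigma^2, the variance is
  gamma(0) = sigma^2 * (1 + sum_i theta_i^2).
  sum_i theta_i^2 = (0.183)^2 + (0.256)^2 + (-0.353)^2 = 0.033489 + 0.065536 + 0.124609 = 0.223634.
  gamma(0) = 5 * (1 + 0.223634) = 5 * 1.223634 = 6.11817, which rounds to 6.1182.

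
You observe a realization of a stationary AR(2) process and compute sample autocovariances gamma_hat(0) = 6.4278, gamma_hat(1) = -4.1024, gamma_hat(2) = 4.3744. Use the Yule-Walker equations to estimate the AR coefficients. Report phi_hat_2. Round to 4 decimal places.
\hat\phi_{2} = 0.4610

The Yule-Walker equations for an AR(p) process read, in matrix form,
  Gamma_p phi = r_p,   with   (Gamma_p)_{ij} = gamma(|i - j|),
                       (r_p)_i = gamma(i),   i,j = 1..p.
Substitute the sample gammas (Toeplitz matrix and right-hand side of size 2):
  Gamma_p = [[6.4278, -4.1024], [-4.1024, 6.4278]]
  r_p     = [-4.1024, 4.3744]
Written out:
  6.4278 phi_1 - 4.1024 phi_2 = -4.1024
  -4.1024 phi_1 + 6.4278 phi_2 = 4.3744
Solve by Cramer's rule:
  det = gamma(0)^2 - gamma(1)^2 = (6.4278)^2 - (-4.1024)^2 = 41.31661284 - 16.82968576 = 24.48692708
  phi_hat_1 = [gamma(1) gamma(0) - gamma(1) gamma(2)] / det = [(-4.1024)(6.4278) - (-4.1024)(4.3744)] / 24.48692708 = -8.42386816 / 24.48692708 = -0.344
  phi_hat_2 = [gamma(0) gamma(2) - gamma(1)^2] / det = [(6.4278)(4.3744) - (-4.1024)^2] / 24.48692708 = 11.28808256 / 24.48692708 = 0.461
So phi_hat = [-0.3440, 0.4610].
Therefore phi_hat_2 = 0.4610.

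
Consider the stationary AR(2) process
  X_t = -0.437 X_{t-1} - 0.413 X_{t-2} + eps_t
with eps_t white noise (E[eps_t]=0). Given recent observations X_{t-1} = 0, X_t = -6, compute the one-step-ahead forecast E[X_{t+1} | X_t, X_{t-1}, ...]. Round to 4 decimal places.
E[X_{t+1} \mid \mathcal F_t] = 2.6220

For an AR(p) model X_t = c + sum_i phi_i X_{t-i} + eps_t, the
one-step-ahead conditional mean is
  E[X_{t+1} | X_t, ...] = c + sum_i phi_i X_{t+1-i}.
Substitute known values:
  E[X_{t+1} | ...] = (-0.437) * (-6) + (-0.413) * (0)
                   = 2.6220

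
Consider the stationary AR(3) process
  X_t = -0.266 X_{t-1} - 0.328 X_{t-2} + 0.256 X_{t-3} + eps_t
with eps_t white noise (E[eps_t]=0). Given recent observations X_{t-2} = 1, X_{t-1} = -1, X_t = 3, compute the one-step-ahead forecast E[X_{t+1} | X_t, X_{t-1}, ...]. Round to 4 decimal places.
E[X_{t+1} \mid \mathcal F_t] = -0.2140

For an AR(p) model X_t = c + sum_i phi_i X_{t-i} + eps_t, the
one-step-ahead conditional mean is
  E[X_{t+1} | X_t, ...] = c + sum_i phi_i X_{t+1-i}.
Substitute known values:
  E[X_{t+1} | ...] = (-0.266) * (3) + (-0.328) * (-1) + (0.256) * (1)
                   = -0.2140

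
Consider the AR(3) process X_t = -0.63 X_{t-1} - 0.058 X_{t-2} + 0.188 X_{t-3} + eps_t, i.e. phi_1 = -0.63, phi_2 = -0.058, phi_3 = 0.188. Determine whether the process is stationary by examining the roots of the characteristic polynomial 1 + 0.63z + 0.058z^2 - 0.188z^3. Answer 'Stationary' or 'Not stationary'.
\text{Stationary}

The AR(p) characteristic polynomial is P(z) = 1 + 0.63z + 0.058z^2 - 0.188z^3.
Stationarity requires all roots to lie outside the unit circle, i.e. |z| > 1 for every root.
Degree 3: look for a simple real root z0 first, then factor out (1 - z/z0) and solve the remaining quadratic.
Testing z0 = 2.5: P(2.5) = 1 + (0.63)(2.5) + (0.058)(2.5)^2 + (-0.188)(2.5)^3
  = 1 + (1.575) + (0.3625) + (-2.9375) = 0.  So z_0 = 2.5 is a root, |z_0| = 2.5.
Divide out the factor (1 - 0.4 z) = (1 - z/z0) (since 1/z0 = 0.4):
  P(z) = (1 - 0.4 z)(1 + (1.03) z + (0.47) z^2)
  [check: z-coef 1.03 - (0.4) = 0.63; z^2-coef 0.47 - (0.4)(1.03) = 0.058; z^3-coef -(0.4)(0.47) = -0.188.]
Remaining roots from the quadratic factor 1 + (1.03) z + (0.47) z^2:
  Set 1 + (1.03) z + (0.47) z^2 = 0, i.e. a z^2 + b z + c = 0 with a = 0.47, b = 1.03, c = 1.
  Discriminant D = b^2 - 4ac = (1.03)^2 - 4*(0.47)*1 = 1.0609 - (1.88) = -0.8191.
  D < 0, so the roots are the complex-conjugate pair z = (-b +/- i sqrt(-D)) / (2a) = -1.0957 +/- 0.9628i.
  For a conjugate pair |z|^2 = z * conj(z) = (product of roots) = c/a = 1/(0.47) = 2.12766, so |z| = sqrt(2.12766) = 1.4586 for both roots.
Moduli of all roots: 2.5000, 1.4586, 1.4586.
All moduli strictly greater than 1? Yes.
Verdict: Stationary.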